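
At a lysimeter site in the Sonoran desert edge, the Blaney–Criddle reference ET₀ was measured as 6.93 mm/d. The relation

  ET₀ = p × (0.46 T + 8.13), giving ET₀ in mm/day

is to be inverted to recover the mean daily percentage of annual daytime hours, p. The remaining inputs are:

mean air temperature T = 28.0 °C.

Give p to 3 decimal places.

p = ET₀ / (0.46 T + 8.13) = 6.93 / (0.46 × 28.0 + 8.13) = 6.93 / 21.010 = 0.3298

0.330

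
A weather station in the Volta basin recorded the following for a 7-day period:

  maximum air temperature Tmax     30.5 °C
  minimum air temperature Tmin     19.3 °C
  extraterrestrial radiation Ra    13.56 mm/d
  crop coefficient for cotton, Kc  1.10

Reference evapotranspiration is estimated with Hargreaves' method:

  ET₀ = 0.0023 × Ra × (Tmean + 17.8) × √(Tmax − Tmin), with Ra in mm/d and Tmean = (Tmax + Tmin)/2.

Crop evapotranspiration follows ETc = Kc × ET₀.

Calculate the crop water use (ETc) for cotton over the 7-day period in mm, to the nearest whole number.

34 mm

Tmean = (30.5 + 19.3)/2 = 24.90 °C
ET₀ = 0.0023 × 13.56 × (24.90 + 17.8) × √11.2 = 0.0023 × 13.56 × 42.70 × 3.3466 = 4.4568 mm/d
ETc = Kc × ET₀ = 1.10 × 4.4568 = 4.9025 mm/d
Over 7 days: 4.9025 × 7 = 34.318 mm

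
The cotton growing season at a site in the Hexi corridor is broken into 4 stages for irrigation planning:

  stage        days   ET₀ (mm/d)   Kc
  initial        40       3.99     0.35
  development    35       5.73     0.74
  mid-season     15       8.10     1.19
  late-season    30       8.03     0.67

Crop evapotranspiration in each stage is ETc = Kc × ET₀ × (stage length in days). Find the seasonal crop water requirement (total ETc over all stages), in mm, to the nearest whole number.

initial: 0.35 × 3.99 × 40 = 55.86 mm
development: 0.74 × 5.73 × 35 = 148.41 mm
mid-season: 1.19 × 8.10 × 15 = 144.59 mm
late-season: 0.67 × 8.03 × 30 = 161.40 mm
Seasonal total = 510.26 mm

510 mm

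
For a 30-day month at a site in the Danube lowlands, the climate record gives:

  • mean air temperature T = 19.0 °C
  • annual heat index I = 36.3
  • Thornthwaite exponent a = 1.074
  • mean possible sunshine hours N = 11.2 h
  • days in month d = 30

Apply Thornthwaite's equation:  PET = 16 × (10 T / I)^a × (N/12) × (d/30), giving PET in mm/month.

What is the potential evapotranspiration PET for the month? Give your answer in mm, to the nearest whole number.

88 mm

10T/I = 10 × 19.0 / 36.3 = 5.2342
(10T/I)^a = 5.2342^1.074 = 5.9162
Uncorrected PET = 16 × 5.9162 = 94.659 mm
Correction = (N/12)(d/30) = (11.2/12)(30/30) = 0.9333
PET = 94.659 × 0.9333 = 88.345 mm/month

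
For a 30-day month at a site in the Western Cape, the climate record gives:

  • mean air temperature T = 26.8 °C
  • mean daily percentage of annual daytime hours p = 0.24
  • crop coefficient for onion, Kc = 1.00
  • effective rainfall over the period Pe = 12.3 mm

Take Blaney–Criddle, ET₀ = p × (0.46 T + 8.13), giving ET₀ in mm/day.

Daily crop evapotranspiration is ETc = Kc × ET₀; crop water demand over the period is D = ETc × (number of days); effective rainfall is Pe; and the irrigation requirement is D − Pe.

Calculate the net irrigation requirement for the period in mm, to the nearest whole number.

ET₀ = 0.24 × (0.46 × 26.8 + 8.13) = 0.24 × 20.458 = 4.9099 mm/d
ETc = Kc × ET₀ = 1.00 × 4.9099 = 4.9099 mm/d
Crop demand D = ETc × 30 d = 4.9099 × 30 = 147.297 mm
D − Pe = 147.297 − 12.3 = 134.997 mm

135 mm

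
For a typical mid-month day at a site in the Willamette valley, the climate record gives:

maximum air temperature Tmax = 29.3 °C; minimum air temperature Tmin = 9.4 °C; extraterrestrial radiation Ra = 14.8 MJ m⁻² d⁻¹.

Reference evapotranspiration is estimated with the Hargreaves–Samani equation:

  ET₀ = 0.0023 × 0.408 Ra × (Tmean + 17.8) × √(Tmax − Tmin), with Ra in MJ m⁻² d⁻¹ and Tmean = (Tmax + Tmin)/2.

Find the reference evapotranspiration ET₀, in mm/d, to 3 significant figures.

Tmean = (29.3 + 9.4)/2 = 19.35 °C
0.408 Ra = 0.408 × 14.8 = 6.0384 mm/d equivalent
ET₀ = 0.0023 × 6.0384 × (19.35 + 17.8) × √19.9 = 0.0023 × 6.0384 × 37.15 × 4.4609 = 2.3016 mm/d

2.30 mm/d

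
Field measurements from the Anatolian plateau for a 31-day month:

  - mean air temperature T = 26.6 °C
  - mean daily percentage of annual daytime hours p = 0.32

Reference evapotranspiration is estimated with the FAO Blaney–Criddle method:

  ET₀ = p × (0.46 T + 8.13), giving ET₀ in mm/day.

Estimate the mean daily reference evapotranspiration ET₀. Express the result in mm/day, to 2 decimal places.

ET₀ = 0.32 × (0.46 × 26.6 + 8.13) = 0.32 × 20.366 = 6.5171 mm/d

6.52 mm/day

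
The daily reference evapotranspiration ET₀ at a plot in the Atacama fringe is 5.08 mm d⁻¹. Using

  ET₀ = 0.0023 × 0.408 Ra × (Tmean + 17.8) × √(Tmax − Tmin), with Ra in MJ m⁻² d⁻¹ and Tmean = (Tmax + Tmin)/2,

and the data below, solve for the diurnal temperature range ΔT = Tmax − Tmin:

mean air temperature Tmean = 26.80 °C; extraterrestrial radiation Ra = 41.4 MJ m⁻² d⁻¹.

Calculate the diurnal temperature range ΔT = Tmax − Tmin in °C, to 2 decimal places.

√ΔT = ET₀ / [0.0023 × 0.408 × Ra × (Tmean+17.8)] = 5.08 / (0.0023 × 16.8912 × 44.60) = 2.9318
ΔT = 2.9318² = 8.595 °C

8.60 °C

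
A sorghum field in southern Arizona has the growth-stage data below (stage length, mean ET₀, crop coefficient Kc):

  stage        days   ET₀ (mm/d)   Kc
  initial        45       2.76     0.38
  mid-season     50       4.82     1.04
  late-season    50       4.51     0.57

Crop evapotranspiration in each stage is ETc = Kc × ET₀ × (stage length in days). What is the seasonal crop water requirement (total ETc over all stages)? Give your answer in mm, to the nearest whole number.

initial: 0.38 × 2.76 × 45 = 47.20 mm
mid-season: 1.04 × 4.82 × 50 = 250.64 mm
late-season: 0.57 × 4.51 × 50 = 128.54 mm
Seasonal total = 426.38 mm

426 mm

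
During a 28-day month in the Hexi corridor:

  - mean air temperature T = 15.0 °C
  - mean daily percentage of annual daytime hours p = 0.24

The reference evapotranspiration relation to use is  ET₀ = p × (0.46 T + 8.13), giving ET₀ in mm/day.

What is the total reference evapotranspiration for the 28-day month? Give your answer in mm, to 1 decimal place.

101.0 mm

ET₀ = 0.24 × (0.46 × 15.0 + 8.13) = 0.24 × 15.030 = 3.6072 mm/d
Monthly total = 3.6072 × 28 = 101.002 mm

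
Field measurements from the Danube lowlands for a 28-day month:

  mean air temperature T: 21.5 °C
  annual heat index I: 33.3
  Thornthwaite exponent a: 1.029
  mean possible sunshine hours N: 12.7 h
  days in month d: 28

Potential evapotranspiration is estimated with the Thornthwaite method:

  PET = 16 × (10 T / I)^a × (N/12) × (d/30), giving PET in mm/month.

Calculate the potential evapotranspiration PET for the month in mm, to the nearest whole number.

10T/I = 10 × 21.5 / 33.3 = 6.4565
(10T/I)^a = 6.4565^1.029 = 6.8153
Uncorrected PET = 16 × 6.8153 = 109.045 mm
Correction = (N/12)(d/30) = (12.7/12)(28/30) = 0.9878
PET = 109.045 × 0.9878 = 107.715 mm/month

108 mm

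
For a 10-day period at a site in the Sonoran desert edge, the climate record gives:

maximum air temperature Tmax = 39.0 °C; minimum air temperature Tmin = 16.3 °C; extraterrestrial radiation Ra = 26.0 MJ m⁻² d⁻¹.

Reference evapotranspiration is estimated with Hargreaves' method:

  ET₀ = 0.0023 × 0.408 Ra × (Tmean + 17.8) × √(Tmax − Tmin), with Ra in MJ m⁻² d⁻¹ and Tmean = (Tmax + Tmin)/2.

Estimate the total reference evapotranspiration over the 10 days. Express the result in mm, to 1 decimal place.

52.8 mm

Tmean = (39.0 + 16.3)/2 = 27.65 °C
0.408 Ra = 0.408 × 26.0 = 10.6080 mm/d equivalent
ET₀ = 0.0023 × 10.6080 × (27.65 + 17.8) × √22.7 = 0.0023 × 10.6080 × 45.45 × 4.7645 = 5.2834 mm/d
Over 10 days: 5.2834 × 10 = 52.834 mm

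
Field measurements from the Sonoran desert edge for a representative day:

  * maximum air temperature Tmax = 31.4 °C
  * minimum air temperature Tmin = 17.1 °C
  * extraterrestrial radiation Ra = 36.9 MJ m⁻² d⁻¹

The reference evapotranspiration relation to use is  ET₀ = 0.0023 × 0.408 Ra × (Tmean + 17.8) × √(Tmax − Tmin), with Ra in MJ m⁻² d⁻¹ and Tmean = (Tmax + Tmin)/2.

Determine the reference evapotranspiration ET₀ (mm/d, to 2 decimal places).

5.51 mm/d

Tmean = (31.4 + 17.1)/2 = 24.25 °C
0.408 Ra = 0.408 × 36.9 = 15.0552 mm/d equivalent
ET₀ = 0.0023 × 15.0552 × (24.25 + 17.8) × √14.3 = 0.0023 × 15.0552 × 42.05 × 3.7815 = 5.5061 mm/d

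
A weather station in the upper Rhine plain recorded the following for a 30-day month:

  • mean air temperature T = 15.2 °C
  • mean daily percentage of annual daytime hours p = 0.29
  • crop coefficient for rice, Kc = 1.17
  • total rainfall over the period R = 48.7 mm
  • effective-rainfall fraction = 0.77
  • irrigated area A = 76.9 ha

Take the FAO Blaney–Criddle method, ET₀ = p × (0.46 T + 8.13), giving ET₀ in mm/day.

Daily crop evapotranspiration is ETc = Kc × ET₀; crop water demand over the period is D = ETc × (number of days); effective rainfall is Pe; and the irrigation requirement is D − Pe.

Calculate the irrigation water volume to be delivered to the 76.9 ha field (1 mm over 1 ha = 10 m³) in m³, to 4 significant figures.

ET₀ = 0.29 × (0.46 × 15.2 + 8.13) = 0.29 × 15.122 = 4.3854 mm/d
ETc = Kc × ET₀ = 1.17 × 4.3854 = 5.1309 mm/d
Crop demand D = ETc × 30 d = 5.1309 × 30 = 153.927 mm
Pe = 0.77 × 48.7 = 37.499 mm
D − Pe = 153.927 − 37.499 = 116.428 mm
Volume = 116.428 mm × 76.9 ha × 10 = 89533.1 m³

89530 m³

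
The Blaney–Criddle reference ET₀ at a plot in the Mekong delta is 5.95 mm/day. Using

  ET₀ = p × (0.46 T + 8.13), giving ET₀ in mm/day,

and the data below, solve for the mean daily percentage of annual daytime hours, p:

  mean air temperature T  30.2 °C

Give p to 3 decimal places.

0.270

p = ET₀ / (0.46 T + 8.13) = 5.95 / (0.46 × 30.2 + 8.13) = 5.95 / 22.022 = 0.2702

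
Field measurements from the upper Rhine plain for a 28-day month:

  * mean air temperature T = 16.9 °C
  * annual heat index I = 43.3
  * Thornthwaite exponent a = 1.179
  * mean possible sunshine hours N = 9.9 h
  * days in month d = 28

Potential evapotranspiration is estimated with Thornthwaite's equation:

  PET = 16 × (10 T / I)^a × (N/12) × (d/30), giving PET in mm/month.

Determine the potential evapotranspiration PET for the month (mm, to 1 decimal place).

61.4 mm

10T/I = 10 × 16.9 / 43.3 = 3.9030
(10T/I)^a = 3.9030^1.179 = 4.9803
Uncorrected PET = 16 × 4.9803 = 79.685 mm
Correction = (N/12)(d/30) = (9.9/12)(28/30) = 0.7700
PET = 79.685 × 0.7700 = 61.357 mm/month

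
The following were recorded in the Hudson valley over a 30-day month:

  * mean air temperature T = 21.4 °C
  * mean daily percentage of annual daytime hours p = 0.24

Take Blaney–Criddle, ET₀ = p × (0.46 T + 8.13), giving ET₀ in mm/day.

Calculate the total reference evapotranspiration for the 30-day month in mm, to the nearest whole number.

ET₀ = 0.24 × (0.46 × 21.4 + 8.13) = 0.24 × 17.974 = 4.3138 mm/d
Monthly total = 4.3138 × 30 = 129.414 mm

129 mm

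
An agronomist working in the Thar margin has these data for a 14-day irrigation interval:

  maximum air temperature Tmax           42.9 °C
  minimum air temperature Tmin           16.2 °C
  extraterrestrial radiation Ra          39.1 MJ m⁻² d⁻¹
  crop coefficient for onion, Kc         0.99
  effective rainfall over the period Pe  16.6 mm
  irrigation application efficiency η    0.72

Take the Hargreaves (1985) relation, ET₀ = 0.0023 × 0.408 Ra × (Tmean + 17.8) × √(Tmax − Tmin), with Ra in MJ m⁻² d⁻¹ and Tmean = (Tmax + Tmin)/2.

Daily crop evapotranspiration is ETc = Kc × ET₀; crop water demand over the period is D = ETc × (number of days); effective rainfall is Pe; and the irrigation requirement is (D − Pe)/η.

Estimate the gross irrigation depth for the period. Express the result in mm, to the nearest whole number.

150 mm

Tmean = (42.9 + 16.2)/2 = 29.55 °C
0.408 Ra = 0.408 × 39.1 = 15.9528 mm/d equivalent
ET₀ = 0.0023 × 15.9528 × (29.55 + 17.8) × √26.7 = 0.0023 × 15.9528 × 47.35 × 5.1672 = 8.9772 mm/d
ETc = Kc × ET₀ = 0.99 × 8.9772 = 8.8874 mm/d
Crop demand D = ETc × 14 d = 8.8874 × 14 = 124.424 mm
D − Pe = 124.424 − 16.6 = 107.824 mm
Gross irrigation = 107.824 / 0.72 = 149.756 mm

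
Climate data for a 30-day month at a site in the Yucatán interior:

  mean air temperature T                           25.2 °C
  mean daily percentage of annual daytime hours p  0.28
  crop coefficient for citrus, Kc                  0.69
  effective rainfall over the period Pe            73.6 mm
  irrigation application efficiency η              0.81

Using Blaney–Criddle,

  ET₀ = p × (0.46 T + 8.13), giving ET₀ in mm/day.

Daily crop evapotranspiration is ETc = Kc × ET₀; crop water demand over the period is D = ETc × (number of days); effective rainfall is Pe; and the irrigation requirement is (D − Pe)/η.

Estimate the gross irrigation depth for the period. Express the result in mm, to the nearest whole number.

50 mm

ET₀ = 0.28 × (0.46 × 25.2 + 8.13) = 0.28 × 19.722 = 5.5222 mm/d
ETc = Kc × ET₀ = 0.69 × 5.5222 = 3.8103 mm/d
Crop demand D = ETc × 30 d = 3.8103 × 30 = 114.309 mm
D − Pe = 114.309 − 73.6 = 40.709 mm
Gross irrigation = 40.709 / 0.81 = 50.258 mm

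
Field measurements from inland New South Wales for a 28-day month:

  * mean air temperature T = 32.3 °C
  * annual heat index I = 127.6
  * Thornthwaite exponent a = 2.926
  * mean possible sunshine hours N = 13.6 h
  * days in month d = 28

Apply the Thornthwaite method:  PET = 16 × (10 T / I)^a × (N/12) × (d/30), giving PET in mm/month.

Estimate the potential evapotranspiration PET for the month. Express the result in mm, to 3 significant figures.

256 mm

10T/I = 10 × 32.3 / 127.6 = 2.5313
(10T/I)^a = 2.5313^2.926 = 15.1420
Uncorrected PET = 16 × 15.1420 = 242.272 mm
Correction = (N/12)(d/30) = (13.6/12)(28/30) = 1.0578
PET = 242.272 × 1.0578 = 256.275 mm/month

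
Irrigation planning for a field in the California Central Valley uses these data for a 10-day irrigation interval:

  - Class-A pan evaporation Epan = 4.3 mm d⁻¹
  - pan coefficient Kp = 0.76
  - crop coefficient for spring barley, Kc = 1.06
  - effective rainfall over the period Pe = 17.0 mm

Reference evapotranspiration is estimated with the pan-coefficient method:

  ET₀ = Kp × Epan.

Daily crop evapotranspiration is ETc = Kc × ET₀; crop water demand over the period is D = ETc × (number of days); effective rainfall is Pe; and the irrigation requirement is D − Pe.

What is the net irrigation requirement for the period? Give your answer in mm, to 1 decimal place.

ET₀ = 0.76 × 4.3 = 3.2680 mm/d
ETc = Kc × ET₀ = 1.06 × 3.2680 = 3.4641 mm/d
Crop demand D = ETc × 10 d = 3.4641 × 10 = 34.641 mm
D − Pe = 34.641 − 17.0 = 17.641 mm

17.6 mm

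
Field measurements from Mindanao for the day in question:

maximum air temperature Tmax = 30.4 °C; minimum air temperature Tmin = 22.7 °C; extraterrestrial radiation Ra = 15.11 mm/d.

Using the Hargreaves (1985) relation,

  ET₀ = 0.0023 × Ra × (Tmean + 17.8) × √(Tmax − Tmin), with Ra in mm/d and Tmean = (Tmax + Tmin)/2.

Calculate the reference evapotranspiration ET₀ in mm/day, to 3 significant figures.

4.28 mm/day

Tmean = (30.4 + 22.7)/2 = 26.55 °C
ET₀ = 0.0023 × 15.11 × (26.55 + 17.8) × √7.7 = 0.0023 × 15.11 × 44.35 × 2.7749 = 4.2769 mm/d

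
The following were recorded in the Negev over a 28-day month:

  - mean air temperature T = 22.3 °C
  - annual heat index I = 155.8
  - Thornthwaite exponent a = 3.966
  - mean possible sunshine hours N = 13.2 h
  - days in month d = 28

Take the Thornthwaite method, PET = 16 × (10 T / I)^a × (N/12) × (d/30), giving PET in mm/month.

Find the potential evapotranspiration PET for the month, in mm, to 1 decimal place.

10T/I = 10 × 22.3 / 155.8 = 1.4313
(10T/I)^a = 1.4313^3.966 = 4.1460
Uncorrected PET = 16 × 4.1460 = 66.336 mm
Correction = (N/12)(d/30) = (13.2/12)(28/30) = 1.0267
PET = 66.336 × 1.0267 = 68.107 mm/month

68.1 mm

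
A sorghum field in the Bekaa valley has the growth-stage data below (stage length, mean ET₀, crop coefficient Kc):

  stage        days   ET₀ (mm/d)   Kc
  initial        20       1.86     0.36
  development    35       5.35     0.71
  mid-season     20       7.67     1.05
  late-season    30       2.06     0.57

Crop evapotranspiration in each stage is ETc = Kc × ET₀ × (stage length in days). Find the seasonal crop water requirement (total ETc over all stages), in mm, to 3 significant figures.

343 mm

initial: 0.36 × 1.86 × 20 = 13.39 mm
development: 0.71 × 5.35 × 35 = 132.95 mm
mid-season: 1.05 × 7.67 × 20 = 161.07 mm
late-season: 0.57 × 2.06 × 30 = 35.23 mm
Seasonal total = 342.64 mm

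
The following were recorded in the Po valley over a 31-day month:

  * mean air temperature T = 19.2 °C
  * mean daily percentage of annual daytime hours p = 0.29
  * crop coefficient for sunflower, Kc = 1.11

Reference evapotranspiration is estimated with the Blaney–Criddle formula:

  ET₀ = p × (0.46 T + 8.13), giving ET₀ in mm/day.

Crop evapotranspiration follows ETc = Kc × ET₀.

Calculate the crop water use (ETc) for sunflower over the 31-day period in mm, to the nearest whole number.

169 mm

ET₀ = 0.29 × (0.46 × 19.2 + 8.13) = 0.29 × 16.962 = 4.9190 mm/d
ETc = Kc × ET₀ = 1.11 × 4.9190 = 5.4601 mm/d
Over 31 days: 5.4601 × 31 = 169.263 mm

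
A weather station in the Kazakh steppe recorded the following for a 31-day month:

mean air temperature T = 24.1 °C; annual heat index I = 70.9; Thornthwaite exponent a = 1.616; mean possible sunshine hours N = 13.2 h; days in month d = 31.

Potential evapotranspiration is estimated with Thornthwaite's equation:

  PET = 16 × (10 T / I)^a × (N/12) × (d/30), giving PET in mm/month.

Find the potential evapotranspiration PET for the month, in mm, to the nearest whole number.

131 mm

10T/I = 10 × 24.1 / 70.9 = 3.3992
(10T/I)^a = 3.3992^1.616 = 7.2228
Uncorrected PET = 16 × 7.2228 = 115.565 mm
Correction = (N/12)(d/30) = (13.2/12)(31/30) = 1.1367
PET = 115.565 × 1.1367 = 131.363 mm/month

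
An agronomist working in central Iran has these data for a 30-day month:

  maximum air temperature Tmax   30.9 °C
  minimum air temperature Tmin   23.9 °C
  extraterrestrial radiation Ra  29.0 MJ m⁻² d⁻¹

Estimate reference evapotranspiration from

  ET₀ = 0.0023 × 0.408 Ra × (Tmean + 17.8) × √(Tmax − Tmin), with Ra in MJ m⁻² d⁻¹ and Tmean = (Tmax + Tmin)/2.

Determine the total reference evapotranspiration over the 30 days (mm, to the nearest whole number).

98 mm

Tmean = (30.9 + 23.9)/2 = 27.40 °C
0.408 Ra = 0.408 × 29.0 = 11.8320 mm/d equivalent
ET₀ = 0.0023 × 11.8320 × (27.40 + 17.8) × √7.0 = 0.0023 × 11.8320 × 45.20 × 2.6458 = 3.2545 mm/d
Over 30 days: 3.2545 × 30 = 97.635 mm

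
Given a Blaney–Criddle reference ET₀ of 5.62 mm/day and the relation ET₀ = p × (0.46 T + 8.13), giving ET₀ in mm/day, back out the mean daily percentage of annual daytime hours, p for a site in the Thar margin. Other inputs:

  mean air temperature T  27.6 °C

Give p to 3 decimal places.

p = ET₀ / (0.46 T + 8.13) = 5.62 / (0.46 × 27.6 + 8.13) = 5.62 / 20.826 = 0.2699

0.270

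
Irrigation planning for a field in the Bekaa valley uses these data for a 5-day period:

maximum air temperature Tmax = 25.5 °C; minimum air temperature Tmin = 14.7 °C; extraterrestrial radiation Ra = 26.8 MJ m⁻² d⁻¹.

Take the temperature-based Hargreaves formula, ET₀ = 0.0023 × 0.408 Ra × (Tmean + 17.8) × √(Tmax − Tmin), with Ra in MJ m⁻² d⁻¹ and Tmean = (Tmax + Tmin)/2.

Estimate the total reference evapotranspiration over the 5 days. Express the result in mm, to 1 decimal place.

15.7 mm

Tmean = (25.5 + 14.7)/2 = 20.10 °C
0.408 Ra = 0.408 × 26.8 = 10.9344 mm/d equivalent
ET₀ = 0.0023 × 10.9344 × (20.10 + 17.8) × √10.8 = 0.0023 × 10.9344 × 37.90 × 3.2863 = 3.1323 mm/d
Over 5 days: 3.1323 × 5 = 15.662 mm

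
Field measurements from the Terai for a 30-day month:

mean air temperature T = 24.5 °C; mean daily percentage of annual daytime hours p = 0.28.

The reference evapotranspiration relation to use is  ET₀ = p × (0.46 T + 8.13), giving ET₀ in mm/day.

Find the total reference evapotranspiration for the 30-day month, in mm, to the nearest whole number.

163 mm

ET₀ = 0.28 × (0.46 × 24.5 + 8.13) = 0.28 × 19.400 = 5.4320 mm/d
Monthly total = 5.4320 × 30 = 162.960 mm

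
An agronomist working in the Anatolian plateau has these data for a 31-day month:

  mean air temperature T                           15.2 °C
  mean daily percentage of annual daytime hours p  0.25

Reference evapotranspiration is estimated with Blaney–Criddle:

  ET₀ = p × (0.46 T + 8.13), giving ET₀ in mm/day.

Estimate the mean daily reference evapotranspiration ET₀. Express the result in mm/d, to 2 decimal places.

ET₀ = 0.25 × (0.46 × 15.2 + 8.13) = 0.25 × 15.122 = 3.7805 mm/d

3.78 mm/d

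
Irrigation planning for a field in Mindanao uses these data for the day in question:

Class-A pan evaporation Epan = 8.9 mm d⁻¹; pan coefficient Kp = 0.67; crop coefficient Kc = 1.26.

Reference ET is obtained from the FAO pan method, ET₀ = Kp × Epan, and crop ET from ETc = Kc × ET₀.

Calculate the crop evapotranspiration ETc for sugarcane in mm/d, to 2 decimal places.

7.51 mm/d

ET₀ = 0.67 × 8.9 = 5.9630 mm/d
ETc = Kc × ET₀ = 1.26 × 5.9630 = 7.5134 mm/d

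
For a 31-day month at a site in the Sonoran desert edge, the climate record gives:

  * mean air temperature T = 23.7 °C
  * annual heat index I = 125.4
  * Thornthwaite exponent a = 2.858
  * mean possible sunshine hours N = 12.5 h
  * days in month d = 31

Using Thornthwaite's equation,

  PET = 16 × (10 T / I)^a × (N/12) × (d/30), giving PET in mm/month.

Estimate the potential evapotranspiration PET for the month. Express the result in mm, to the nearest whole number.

106 mm

10T/I = 10 × 23.7 / 125.4 = 1.8900
(10T/I)^a = 1.8900^2.858 = 6.1678
Uncorrected PET = 16 × 6.1678 = 98.685 mm
Correction = (N/12)(d/30) = (12.5/12)(31/30) = 1.0764
PET = 98.685 × 1.0764 = 106.225 mm/month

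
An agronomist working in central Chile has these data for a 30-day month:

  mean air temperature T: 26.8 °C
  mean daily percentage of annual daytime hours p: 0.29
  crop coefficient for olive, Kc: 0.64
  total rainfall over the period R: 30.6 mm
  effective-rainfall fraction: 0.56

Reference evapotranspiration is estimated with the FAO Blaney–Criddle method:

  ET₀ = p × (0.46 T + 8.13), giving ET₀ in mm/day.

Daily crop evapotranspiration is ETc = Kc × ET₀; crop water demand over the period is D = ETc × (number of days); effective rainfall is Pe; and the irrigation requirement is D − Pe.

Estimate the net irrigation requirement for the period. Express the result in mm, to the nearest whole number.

97 mm

ET₀ = 0.29 × (0.46 × 26.8 + 8.13) = 0.29 × 20.458 = 5.9328 mm/d
ETc = Kc × ET₀ = 0.64 × 5.9328 = 3.7970 mm/d
Crop demand D = ETc × 30 d = 3.7970 × 30 = 113.910 mm
Pe = 0.56 × 30.6 = 17.136 mm
D − Pe = 113.910 − 17.136 = 96.774 mm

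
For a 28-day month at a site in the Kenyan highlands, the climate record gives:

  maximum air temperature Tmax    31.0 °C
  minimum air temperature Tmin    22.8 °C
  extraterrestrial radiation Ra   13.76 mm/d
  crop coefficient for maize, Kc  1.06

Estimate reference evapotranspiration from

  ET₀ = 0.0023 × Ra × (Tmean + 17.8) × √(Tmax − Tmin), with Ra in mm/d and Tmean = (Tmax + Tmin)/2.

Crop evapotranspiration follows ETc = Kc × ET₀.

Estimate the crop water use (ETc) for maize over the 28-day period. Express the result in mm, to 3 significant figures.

Tmean = (31.0 + 22.8)/2 = 26.90 °C
ET₀ = 0.0023 × 13.76 × (26.90 + 17.8) × √8.2 = 0.0023 × 13.76 × 44.70 × 2.8636 = 4.0510 mm/d
ETc = Kc × ET₀ = 1.06 × 4.0510 = 4.2941 mm/d
Over 28 days: 4.2941 × 28 = 120.235 mm

120 mm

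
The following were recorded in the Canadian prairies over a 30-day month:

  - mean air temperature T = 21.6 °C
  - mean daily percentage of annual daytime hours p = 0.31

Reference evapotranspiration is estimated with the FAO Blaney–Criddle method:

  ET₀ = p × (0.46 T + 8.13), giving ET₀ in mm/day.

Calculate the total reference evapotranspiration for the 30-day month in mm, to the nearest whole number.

ET₀ = 0.31 × (0.46 × 21.6 + 8.13) = 0.31 × 18.066 = 5.6005 mm/d
Monthly total = 5.6005 × 30 = 168.015 mm

168 mm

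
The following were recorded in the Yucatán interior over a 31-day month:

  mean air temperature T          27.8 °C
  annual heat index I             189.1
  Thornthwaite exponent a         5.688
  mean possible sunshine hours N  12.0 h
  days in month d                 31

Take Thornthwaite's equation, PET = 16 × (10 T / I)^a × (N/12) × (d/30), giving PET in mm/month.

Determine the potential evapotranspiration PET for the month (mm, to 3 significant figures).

10T/I = 10 × 27.8 / 189.1 = 1.4701
(10T/I)^a = 1.4701^5.688 = 8.9509
Uncorrected PET = 16 × 8.9509 = 143.214 mm
Correction = (N/12)(d/30) = (12.0/12)(31/30) = 1.0333
PET = 143.214 × 1.0333 = 147.983 mm/month

148 mm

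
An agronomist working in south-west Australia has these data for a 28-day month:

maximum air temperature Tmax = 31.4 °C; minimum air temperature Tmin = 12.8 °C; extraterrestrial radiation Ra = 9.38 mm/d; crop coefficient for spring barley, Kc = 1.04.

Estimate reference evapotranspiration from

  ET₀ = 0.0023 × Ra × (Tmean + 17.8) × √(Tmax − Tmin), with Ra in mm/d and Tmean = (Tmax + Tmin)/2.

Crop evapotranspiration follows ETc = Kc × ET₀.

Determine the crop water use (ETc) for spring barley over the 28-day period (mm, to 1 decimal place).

Tmean = (31.4 + 12.8)/2 = 22.10 °C
ET₀ = 0.0023 × 9.38 × (22.10 + 17.8) × √18.6 = 0.0023 × 9.38 × 39.90 × 4.3128 = 3.7125 mm/d
ETc = Kc × ET₀ = 1.04 × 3.7125 = 3.8610 mm/d
Over 28 days: 3.8610 × 28 = 108.108 mm

108.1 mm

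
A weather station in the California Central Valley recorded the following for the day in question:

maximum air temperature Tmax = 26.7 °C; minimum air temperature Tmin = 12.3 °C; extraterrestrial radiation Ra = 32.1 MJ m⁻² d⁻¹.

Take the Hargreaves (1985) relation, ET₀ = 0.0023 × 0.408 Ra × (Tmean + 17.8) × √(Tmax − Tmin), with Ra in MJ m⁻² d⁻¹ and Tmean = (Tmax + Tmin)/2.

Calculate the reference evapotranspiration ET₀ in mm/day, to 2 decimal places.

Tmean = (26.7 + 12.3)/2 = 19.50 °C
0.408 Ra = 0.408 × 32.1 = 13.0968 mm/d equivalent
ET₀ = 0.0023 × 13.0968 × (19.50 + 17.8) × √14.4 = 0.0023 × 13.0968 × 37.30 × 3.7947 = 4.2636 mm/d

4.26 mm/day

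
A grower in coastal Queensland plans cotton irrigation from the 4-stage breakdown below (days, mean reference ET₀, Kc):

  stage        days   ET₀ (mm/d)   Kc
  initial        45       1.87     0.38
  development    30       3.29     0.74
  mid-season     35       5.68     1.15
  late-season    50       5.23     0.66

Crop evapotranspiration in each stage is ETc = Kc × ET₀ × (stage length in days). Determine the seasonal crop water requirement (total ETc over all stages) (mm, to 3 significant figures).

506 mm

initial: 0.38 × 1.87 × 45 = 31.98 mm
development: 0.74 × 3.29 × 30 = 73.04 mm
mid-season: 1.15 × 5.68 × 35 = 228.62 mm
late-season: 0.66 × 5.23 × 50 = 172.59 mm
Seasonal total = 506.23 mm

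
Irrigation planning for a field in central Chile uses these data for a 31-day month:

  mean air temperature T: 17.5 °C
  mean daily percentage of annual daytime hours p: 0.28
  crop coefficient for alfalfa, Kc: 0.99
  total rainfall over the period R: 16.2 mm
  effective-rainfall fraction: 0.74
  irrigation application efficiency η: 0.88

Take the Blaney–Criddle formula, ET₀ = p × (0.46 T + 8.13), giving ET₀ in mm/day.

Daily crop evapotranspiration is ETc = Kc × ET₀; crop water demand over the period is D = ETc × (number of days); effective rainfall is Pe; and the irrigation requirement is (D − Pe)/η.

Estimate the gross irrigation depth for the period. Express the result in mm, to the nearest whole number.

ET₀ = 0.28 × (0.46 × 17.5 + 8.13) = 0.28 × 16.180 = 4.5304 mm/d
ETc = Kc × ET₀ = 0.99 × 4.5304 = 4.4851 mm/d
Crop demand D = ETc × 31 d = 4.4851 × 31 = 139.038 mm
Pe = 0.74 × 16.2 = 11.988 mm
D − Pe = 139.038 − 11.988 = 127.050 mm
Gross irrigation = 127.050 / 0.88 = 144.375 mm

144 mm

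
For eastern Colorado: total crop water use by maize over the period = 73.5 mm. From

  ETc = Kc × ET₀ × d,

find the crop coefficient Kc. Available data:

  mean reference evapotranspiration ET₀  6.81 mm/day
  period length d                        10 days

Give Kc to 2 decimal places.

1.08

ETc = Kc × ET₀ × d  ⇒  Kc = ETc / (ET₀ × d)
Kc = 73.5 / (6.81 × 10) = 73.5 / 68.10 = 1.0793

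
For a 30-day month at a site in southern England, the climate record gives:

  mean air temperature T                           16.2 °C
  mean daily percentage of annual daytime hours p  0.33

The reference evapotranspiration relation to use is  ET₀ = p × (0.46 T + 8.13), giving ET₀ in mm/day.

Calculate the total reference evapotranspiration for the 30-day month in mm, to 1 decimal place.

ET₀ = 0.33 × (0.46 × 16.2 + 8.13) = 0.33 × 15.582 = 5.1421 mm/d
Monthly total = 5.1421 × 30 = 154.263 mm

154.3 mm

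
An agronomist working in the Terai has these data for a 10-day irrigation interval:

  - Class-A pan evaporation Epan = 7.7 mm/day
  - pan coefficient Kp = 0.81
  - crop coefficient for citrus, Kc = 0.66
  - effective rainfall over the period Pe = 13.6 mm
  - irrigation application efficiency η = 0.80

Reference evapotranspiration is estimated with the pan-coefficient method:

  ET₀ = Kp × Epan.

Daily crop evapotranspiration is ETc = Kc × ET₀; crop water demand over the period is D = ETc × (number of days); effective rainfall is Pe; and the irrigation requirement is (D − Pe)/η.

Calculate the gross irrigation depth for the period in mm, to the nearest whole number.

34 mm

ET₀ = 0.81 × 7.7 = 6.2370 mm/d
ETc = Kc × ET₀ = 0.66 × 6.2370 = 4.1164 mm/d
Crop demand D = ETc × 10 d = 4.1164 × 10 = 41.164 mm
D − Pe = 41.164 − 13.6 = 27.564 mm
Gross irrigation = 27.564 / 0.80 = 34.455 mm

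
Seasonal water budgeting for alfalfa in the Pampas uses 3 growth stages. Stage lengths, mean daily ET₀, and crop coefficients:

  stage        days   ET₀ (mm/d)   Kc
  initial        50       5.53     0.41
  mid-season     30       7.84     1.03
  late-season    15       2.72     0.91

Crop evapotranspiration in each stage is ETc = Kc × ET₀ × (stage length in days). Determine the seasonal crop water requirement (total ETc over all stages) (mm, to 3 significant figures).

initial: 0.41 × 5.53 × 50 = 113.37 mm
mid-season: 1.03 × 7.84 × 30 = 242.26 mm
late-season: 0.91 × 2.72 × 15 = 37.13 mm
Seasonal total = 392.76 mm

393 mm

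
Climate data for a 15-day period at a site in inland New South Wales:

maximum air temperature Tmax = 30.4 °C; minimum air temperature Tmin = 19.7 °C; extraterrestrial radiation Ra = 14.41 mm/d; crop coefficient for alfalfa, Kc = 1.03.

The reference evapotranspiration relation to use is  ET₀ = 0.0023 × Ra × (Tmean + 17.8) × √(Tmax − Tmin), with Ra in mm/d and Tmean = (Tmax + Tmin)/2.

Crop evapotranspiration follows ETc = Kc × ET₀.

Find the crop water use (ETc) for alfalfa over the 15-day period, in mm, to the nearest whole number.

Tmean = (30.4 + 19.7)/2 = 25.05 °C
ET₀ = 0.0023 × 14.41 × (25.05 + 17.8) × √10.7 = 0.0023 × 14.41 × 42.85 × 3.2711 = 4.6455 mm/d
ETc = Kc × ET₀ = 1.03 × 4.6455 = 4.7849 mm/d
Over 15 days: 4.7849 × 15 = 71.774 mm

72 mm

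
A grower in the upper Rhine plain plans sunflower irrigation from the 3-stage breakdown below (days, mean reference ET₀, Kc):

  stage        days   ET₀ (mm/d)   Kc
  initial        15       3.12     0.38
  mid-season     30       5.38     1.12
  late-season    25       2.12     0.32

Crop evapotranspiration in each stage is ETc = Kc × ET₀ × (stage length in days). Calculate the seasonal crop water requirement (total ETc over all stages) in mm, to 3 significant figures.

216 mm

initial: 0.38 × 3.12 × 15 = 17.78 mm
mid-season: 1.12 × 5.38 × 30 = 180.77 mm
late-season: 0.32 × 2.12 × 25 = 16.96 mm
Seasonal total = 215.51 mm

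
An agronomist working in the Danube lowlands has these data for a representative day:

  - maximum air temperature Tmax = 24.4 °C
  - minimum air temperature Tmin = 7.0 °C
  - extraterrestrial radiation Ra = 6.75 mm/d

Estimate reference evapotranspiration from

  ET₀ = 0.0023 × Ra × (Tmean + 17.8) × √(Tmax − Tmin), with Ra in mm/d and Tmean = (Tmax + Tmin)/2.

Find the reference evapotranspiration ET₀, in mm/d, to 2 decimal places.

2.17 mm/d

Tmean = (24.4 + 7.0)/2 = 15.70 °C
ET₀ = 0.0023 × 6.75 × (15.70 + 17.8) × √17.4 = 0.0023 × 6.75 × 33.50 × 4.1713 = 2.1694 mm/d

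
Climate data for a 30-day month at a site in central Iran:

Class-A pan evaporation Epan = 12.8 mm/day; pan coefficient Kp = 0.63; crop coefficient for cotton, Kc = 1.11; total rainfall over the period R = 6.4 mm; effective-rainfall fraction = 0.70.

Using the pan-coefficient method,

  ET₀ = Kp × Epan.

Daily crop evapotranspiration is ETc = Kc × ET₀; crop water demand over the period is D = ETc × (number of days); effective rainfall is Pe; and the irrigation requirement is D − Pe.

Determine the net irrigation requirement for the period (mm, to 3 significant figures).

264 mm

ET₀ = 0.63 × 12.8 = 8.0640 mm/d
ETc = Kc × ET₀ = 1.11 × 8.0640 = 8.9510 mm/d
Crop demand D = ETc × 30 d = 8.9510 × 30 = 268.530 mm
Pe = 0.70 × 6.4 = 4.480 mm
D − Pe = 268.530 − 4.480 = 264.050 mm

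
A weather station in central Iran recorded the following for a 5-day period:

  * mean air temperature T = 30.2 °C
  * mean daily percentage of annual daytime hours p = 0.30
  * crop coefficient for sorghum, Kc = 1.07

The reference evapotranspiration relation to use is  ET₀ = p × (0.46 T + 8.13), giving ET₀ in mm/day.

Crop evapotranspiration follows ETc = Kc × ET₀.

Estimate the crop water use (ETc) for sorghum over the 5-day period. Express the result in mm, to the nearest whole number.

ET₀ = 0.30 × (0.46 × 30.2 + 8.13) = 0.30 × 22.022 = 6.6066 mm/d
ETc = Kc × ET₀ = 1.07 × 6.6066 = 7.0691 mm/d
Over 5 days: 7.0691 × 5 = 35.346 mm

35 mm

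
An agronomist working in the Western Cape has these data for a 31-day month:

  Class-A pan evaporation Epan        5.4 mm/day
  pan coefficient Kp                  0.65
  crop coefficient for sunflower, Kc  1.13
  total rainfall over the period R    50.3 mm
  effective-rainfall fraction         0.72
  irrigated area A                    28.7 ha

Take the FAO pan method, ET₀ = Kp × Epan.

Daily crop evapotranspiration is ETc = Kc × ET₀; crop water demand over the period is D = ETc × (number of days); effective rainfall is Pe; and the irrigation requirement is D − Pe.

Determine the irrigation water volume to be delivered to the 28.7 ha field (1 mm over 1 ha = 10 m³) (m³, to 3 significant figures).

24900 m³

ET₀ = 0.65 × 5.4 = 3.5100 mm/d
ETc = Kc × ET₀ = 1.13 × 3.5100 = 3.9663 mm/d
Crop demand D = ETc × 31 d = 3.9663 × 31 = 122.955 mm
Pe = 0.72 × 50.3 = 36.216 mm
D − Pe = 122.955 − 36.216 = 86.739 mm
Volume = 86.739 mm × 28.7 ha × 10 = 24894.1 m³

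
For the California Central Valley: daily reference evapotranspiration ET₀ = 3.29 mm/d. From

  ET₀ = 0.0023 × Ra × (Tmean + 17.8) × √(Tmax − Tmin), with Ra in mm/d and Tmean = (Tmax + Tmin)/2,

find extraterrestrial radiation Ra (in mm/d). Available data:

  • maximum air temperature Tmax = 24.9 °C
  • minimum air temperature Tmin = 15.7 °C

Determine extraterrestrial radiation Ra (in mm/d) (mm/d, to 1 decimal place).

12.4 mm/d

Tmean = 20.30 °C; √ΔT = 3.0332
Ra = ET₀ / [0.0023 × (Tmean+17.8) × √ΔT] = 3.29 / (0.0023 × 38.10 × 3.0332) = 12.378 mm/d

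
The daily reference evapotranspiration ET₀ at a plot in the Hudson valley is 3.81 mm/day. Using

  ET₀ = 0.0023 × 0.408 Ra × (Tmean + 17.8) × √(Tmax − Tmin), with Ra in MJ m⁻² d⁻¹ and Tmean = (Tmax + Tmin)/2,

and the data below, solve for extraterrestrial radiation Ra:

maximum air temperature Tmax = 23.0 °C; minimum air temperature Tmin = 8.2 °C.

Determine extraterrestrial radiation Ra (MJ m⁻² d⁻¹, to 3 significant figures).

Tmean = (23.0+8.2)/2 = 15.60 °C; ΔT = 14.8
Ra = ET₀ / [0.0023 × 0.408 × (Tmean+17.8) × √ΔT]
   = 3.81 / (0.0023 × 0.408 × 33.40 × 3.8471) = 31.598 MJ m⁻² d⁻¹

31.6 MJ m⁻² d⁻¹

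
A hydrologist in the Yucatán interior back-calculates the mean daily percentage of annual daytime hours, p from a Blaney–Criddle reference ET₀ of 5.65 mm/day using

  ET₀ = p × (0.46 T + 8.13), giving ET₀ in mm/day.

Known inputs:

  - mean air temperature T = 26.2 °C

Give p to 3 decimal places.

p = ET₀ / (0.46 T + 8.13) = 5.65 / (0.46 × 26.2 + 8.13) = 5.65 / 20.182 = 0.2800

0.280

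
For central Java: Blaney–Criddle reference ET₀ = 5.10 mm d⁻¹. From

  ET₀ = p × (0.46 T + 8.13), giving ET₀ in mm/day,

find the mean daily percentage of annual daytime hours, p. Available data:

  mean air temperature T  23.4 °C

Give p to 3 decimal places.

0.270

p = ET₀ / (0.46 T + 8.13) = 5.10 / (0.46 × 23.4 + 8.13) = 5.10 / 18.894 = 0.2699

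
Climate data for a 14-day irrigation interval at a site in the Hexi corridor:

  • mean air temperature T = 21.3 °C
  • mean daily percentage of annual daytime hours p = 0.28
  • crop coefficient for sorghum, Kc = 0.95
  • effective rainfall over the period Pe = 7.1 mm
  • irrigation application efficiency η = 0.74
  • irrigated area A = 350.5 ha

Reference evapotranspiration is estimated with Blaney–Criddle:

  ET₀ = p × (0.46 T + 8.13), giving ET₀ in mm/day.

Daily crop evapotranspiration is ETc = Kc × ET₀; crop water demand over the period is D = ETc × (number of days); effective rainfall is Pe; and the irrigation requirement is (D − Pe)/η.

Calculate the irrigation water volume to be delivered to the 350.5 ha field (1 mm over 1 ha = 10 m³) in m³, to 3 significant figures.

ET₀ = 0.28 × (0.46 × 21.3 + 8.13) = 0.28 × 17.928 = 5.0198 mm/d
ETc = Kc × ET₀ = 0.95 × 5.0198 = 4.7688 mm/d
Crop demand D = ETc × 14 d = 4.7688 × 14 = 66.763 mm
D − Pe = 66.763 − 7.1 = 59.663 mm
Gross irrigation = 59.663 / 0.74 = 80.626 mm
Volume = 80.626 mm × 350.5 ha × 10 = 282594.1 m³

283000 m³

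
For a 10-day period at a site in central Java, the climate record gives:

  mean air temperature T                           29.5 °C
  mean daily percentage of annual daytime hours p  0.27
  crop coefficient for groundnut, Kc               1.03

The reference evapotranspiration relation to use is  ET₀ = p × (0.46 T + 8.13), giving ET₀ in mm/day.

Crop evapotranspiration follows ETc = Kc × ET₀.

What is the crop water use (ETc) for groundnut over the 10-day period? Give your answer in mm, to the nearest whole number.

ET₀ = 0.27 × (0.46 × 29.5 + 8.13) = 0.27 × 21.700 = 5.8590 mm/d
ETc = Kc × ET₀ = 1.03 × 5.8590 = 6.0348 mm/d
Over 10 days: 6.0348 × 10 = 60.348 mm

60 mm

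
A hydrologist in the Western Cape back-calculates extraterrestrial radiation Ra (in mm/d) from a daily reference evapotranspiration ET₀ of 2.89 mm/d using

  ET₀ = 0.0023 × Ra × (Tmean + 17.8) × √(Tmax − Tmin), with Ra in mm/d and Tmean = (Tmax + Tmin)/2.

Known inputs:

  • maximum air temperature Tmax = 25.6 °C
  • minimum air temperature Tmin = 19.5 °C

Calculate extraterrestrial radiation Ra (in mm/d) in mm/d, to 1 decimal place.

Tmean = 22.55 °C; √ΔT = 2.4698
Ra = ET₀ / [0.0023 × (Tmean+17.8) × √ΔT] = 2.89 / (0.0023 × 40.35 × 2.4698) = 12.609 mm/d

12.6 mm/d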